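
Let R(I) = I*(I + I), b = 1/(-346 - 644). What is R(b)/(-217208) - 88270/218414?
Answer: -671121730437601/1660613817020400 ≈ -0.40414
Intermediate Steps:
b = -1/990 (b = 1/(-990) = -1/990 ≈ -0.0010101)
R(I) = 2*I² (R(I) = I*(2*I) = 2*I²)
R(b)/(-217208) - 88270/218414 = (2*(-1/990)²)/(-217208) - 88270/218414 = (2*(1/980100))*(-1/217208) - 88270*1/218414 = (1/490050)*(-1/217208) - 6305/15601 = -1/106442780400 - 6305/15601 = -671121730437601/1660613817020400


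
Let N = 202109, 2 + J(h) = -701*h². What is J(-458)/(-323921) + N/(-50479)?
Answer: 565938099825/1257785243 ≈ 449.95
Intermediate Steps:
J(h) = -2 - 701*h²
J(-458)/(-323921) + N/(-50479) = (-2 - 701*(-458)²)/(-323921) + 202109/(-50479) = (-2 - 701*209764)*(-1/323921) + 202109*(-1/50479) = (-2 - 147044564)*(-1/323921) - 202109/50479 = -147044566*(-1/323921) - 202109/50479 = 147044566/323921 - 202109/50479 = 565938099825/1257785243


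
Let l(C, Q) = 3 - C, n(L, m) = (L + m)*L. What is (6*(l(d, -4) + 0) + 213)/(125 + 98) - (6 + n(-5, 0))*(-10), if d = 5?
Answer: 69331/223 ≈ 310.90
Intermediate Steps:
n(L, m) = L*(L + m)
(6*(l(d, -4) + 0) + 213)/(125 + 98) - (6 + n(-5, 0))*(-10) = (6*((3 - 1*5) + 0) + 213)/(125 + 98) - (6 - 5*(-5 + 0))*(-10) = (6*((3 - 5) + 0) + 213)/223 - (6 - 5*(-5))*(-10) = (6*(-2 + 0) + 213)*(1/223) - (6 + 25)*(-10) = (6*(-2) + 213)*(1/223) - 31*(-10) = (-12 + 213)*(1/223) - 1*(-310) = 201*(1/223) + 310 = 201/223 + 310 = 69331/223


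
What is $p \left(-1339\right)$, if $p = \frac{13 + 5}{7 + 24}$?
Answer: $- \frac{24102}{31} \approx -777.48$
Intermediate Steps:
$p = \frac{18}{31} \approx 0.58065$
$p \left(-1339\right) = \frac{18}{31} \left(-1339\right) = - \frac{24102}{31}$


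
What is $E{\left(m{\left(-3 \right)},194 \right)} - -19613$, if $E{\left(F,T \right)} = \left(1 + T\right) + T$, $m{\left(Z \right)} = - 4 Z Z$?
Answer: $20002$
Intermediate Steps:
$m{\left(Z \right)} = - 4 Z^{2}$
$E{\left(F,T \right)} = 1 + 2 T$
$E{\left(m{\left(-3 \right)},194 \right)} - -19613 = \left(1 + 2 \cdot 194\right) - -19613 = \left(1 + 388\right) + 19613 = 389 + 19613 = 20002$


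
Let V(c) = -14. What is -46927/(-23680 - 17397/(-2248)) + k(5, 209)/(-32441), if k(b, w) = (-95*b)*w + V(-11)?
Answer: 8705950860363/1726355698163 ≈ 5.0430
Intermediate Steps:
k(b, w) = -14 - 95*b*w (k(b, w) = (-95*b)*w - 14 = -95*b*w - 14 = -14 - 95*b*w)
-46927/(-23680 - 17397/(-2248)) + k(5, 209)/(-32441) = -46927/(-23680 - 17397/(-2248)) + (-14 - 95*5*209)/(-32441) = -46927/(-23680 - 17397*(-1/2248)) + (-14 - 99275)*(-1/32441) = -46927/(-23680 + 17397/2248) - 99289*(-1/32441) = -46927/(-53215243/2248) + 99289/32441 = -46927*(-2248/53215243) + 99289/32441 = 105491896/53215243 + 99289/32441 = 8705950860363/1726355698163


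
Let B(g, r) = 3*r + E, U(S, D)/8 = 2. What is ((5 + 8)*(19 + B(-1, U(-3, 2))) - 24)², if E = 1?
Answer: 739600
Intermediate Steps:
U(S, D) = 16 (U(S, D) = 8*2 = 16)
B(g, r) = 1 + 3*r (B(g, r) = 3*r + 1 = 1 + 3*r)
((5 + 8)*(19 + B(-1, U(-3, 2))) - 24)² = ((5 + 8)*(19 + (1 + 3*16)) - 24)² = (13*(19 + (1 + 48)) - 24)² = (13*(19 + 49) - 24)² = (13*68 - 24)² = (884 - 24)² = 860² = 739600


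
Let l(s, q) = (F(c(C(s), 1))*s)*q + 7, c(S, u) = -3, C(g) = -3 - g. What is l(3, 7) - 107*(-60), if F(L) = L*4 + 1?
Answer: 6196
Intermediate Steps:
F(L) = 1 + 4*L (F(L) = 4*L + 1 = 1 + 4*L)
l(s, q) = 7 - 11*q*s (l(s, q) = ((1 + 4*(-3))*s)*q + 7 = ((1 - 12)*s)*q + 7 = (-11*s)*q + 7 = -11*q*s + 7 = 7 - 11*q*s)
l(3, 7) - 107*(-60) = (7 - 11*7*3) - 107*(-60) = (7 - 231) + 6420 = -224 + 6420 = 6196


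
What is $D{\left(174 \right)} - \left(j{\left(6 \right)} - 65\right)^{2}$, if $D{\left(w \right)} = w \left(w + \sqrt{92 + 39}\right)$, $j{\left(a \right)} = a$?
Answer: $26795 + 174 \sqrt{131} \approx 28787.0$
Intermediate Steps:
$D{\left(w \right)} = w \left(w + \sqrt{131}\right)$
$D{\left(174 \right)} - \left(j{\left(6 \right)} - 65\right)^{2} = 174 \left(174 + \sqrt{131}\right) - \left(6 - 65\right)^{2} = \left(30276 + 174 \sqrt{131}\right) - \left(-59\right)^{2} = \left(30276 + 174 \sqrt{131}\right) - 3481 = 26795 + 174 \sqrt{131}$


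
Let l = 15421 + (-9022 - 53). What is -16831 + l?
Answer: -10485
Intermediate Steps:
l = 6346 (l = 15421 - 9075 = 6346)
-16831 + l = -16831 + 6346 = -10485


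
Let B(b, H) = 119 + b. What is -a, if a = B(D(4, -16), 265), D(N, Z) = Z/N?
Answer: -115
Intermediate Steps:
a = 115 (a = 119 - 16/4 = 119 - 16*¼ = 119 - 4 = 115)
-a = -1*115 = -115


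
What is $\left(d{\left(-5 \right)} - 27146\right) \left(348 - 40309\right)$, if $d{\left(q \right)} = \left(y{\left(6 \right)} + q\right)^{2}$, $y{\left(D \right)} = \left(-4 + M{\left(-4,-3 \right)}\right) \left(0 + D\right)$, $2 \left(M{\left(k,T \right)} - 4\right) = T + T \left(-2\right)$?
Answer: $1084141930$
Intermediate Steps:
$M{\left(k,T \right)} = 4 - \frac{T}{2}$ ($M{\left(k,T \right)} = 4 + \frac{T + T \left(-2\right)}{2} = 4 + \frac{T - 2 T}{2} = 4 + \frac{\left(-1\right) T}{2} = 4 - \frac{T}{2}$)
$y{\left(D \right)} = \frac{3 D}{2}$ ($y{\left(D \right)} = \left(-4 + \left(4 - - \frac{3}{2}\right)\right) \left(0 + D\right) = \left(-4 + \left(4 + \frac{3}{2}\right)\right) D = \left(-4 + \frac{11}{2}\right) D = \frac{3 D}{2}$)
$d{\left(q \right)} = \left(9 + q\right)^{2}$ ($d{\left(q \right)} = \left(\frac{3}{2} \cdot 6 + q\right)^{2} = \left(9 + q\right)^{2}$)
$\left(d{\left(-5 \right)} - 27146\right) \left(348 - 40309\right) = \left(\left(9 - 5\right)^{2} - 27146\right) \left(348 - 40309\right) = \left(4^{2} - 27146\right) \left(-39961\right) = \left(16 - 27146\right) \left(-39961\right) = \left(-27130\right) \left(-39961\right) = 1084141930$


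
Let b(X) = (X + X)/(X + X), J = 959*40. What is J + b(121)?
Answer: 38361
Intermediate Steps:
J = 38360
b(X) = 1 (b(X) = (2*X)/((2*X)) = (2*X)*(1/(2*X)) = 1)
J + b(121) = 38360 + 1 = 38361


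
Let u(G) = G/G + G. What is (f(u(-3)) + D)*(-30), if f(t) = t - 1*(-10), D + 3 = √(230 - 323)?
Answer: -150 - 30*I*√93 ≈ -150.0 - 289.31*I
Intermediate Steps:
D = -3 + I*√93 (D = -3 + √(230 - 323) = -3 + √(-93) = -3 + I*√93 ≈ -3.0 + 9.6436*I)
u(G) = 1 + G
f(t) = 10 + t (f(t) = t + 10 = 10 + t)
(f(u(-3)) + D)*(-30) = ((10 + (1 - 3)) + (-3 + I*√93))*(-30) = ((10 - 2) + (-3 + I*√93))*(-30) = (8 + (-3 + I*√93))*(-30) = (5 + I*√93)*(-30) = -150 - 30*I*√93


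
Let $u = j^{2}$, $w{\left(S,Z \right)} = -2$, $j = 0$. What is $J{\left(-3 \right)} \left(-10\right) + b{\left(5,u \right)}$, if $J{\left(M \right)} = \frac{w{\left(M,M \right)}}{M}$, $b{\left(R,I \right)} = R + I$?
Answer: $- \frac{5}{3} \approx -1.6667$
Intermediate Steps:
$u = 0$ ($u = 0^{2} = 0$)
$b{\left(R,I \right)} = I + R$
$J{\left(M \right)} = - \frac{2}{M}$
$J{\left(-3 \right)} \left(-10\right) + b{\left(5,u \right)} = - \frac{2}{-3} \left(-10\right) + \left(0 + 5\right) = \left(-2\right) \left(- \frac{1}{3}\right) \left(-10\right) + 5 = \frac{2}{3} \left(-10\right) + 5 = - \frac{20}{3} + 5 = - \frac{5}{3}$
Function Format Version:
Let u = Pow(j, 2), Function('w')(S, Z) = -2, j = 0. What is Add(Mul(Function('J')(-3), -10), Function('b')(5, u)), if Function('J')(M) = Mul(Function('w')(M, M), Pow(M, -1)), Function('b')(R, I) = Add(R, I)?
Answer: Rational(-5, 3) ≈ -1.6667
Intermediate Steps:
u = 0 (u = Pow(0, 2) = 0)
Function('b')(R, I) = Add(I, R)
Function('J')(M) = Mul(-2, Pow(M, -1))
Add(Mul(Function('J')(-3), -10), Function('b')(5, u)) = Add(Mul(Mul(-2, Pow(-3, -1)), -10), Add(0, 5)) = Add(Mul(Mul(-2, Rational(-1, 3)), -10), 5) = Add(Mul(Rational(2, 3), -10), 5) = Add(Rational(-20, 3), 5) = Rational(-5, 3)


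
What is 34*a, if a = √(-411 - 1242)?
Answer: 34*I*√1653 ≈ 1382.3*I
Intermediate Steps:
a = I*√1653 (a = √(-1653) = I*√1653 ≈ 40.657*I)
34*a = 34*(I*√1653) = 34*I*√1653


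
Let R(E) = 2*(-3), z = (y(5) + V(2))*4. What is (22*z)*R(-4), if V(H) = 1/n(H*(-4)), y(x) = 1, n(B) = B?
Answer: -462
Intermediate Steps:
V(H) = -1/(4*H) (V(H) = 1/(H*(-4)) = 1/(-4*H) = -1/(4*H))
z = 7/2 (z = (1 - ¼/2)*4 = (1 - ¼*½)*4 = (1 - ⅛)*4 = (7/8)*4 = 7/2 ≈ 3.5000)
R(E) = -6
(22*z)*R(-4) = (22*(7/2))*(-6) = 77*(-6) = -462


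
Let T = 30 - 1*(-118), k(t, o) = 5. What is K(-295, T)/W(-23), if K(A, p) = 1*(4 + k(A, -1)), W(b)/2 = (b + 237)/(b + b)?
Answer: -207/214 ≈ -0.96729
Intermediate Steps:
W(b) = (237 + b)/b (W(b) = 2*((b + 237)/(b + b)) = 2*((237 + b)/((2*b))) = 2*((237 + b)*(1/(2*b))) = 2*((237 + b)/(2*b)) = (237 + b)/b)
T = 148 (T = 30 + 118 = 148)
K(A, p) = 9 (K(A, p) = 1*(4 + 5) = 1*9 = 9)
K(-295, T)/W(-23) = 9/(((237 - 23)/(-23))) = 9/((-1/23*214)) = 9/(-214/23) = 9*(-23/214) = -207/214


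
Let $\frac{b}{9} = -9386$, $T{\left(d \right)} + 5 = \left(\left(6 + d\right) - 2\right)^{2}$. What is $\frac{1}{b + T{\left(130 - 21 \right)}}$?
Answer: $- \frac{1}{71710} \approx -1.3945 \cdot 10^{-5}$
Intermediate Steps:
$T{\left(d \right)} = -5 + \left(4 + d\right)^{2}$ ($T{\left(d \right)} = -5 + \left(\left(6 + d\right) - 2\right)^{2} = -5 + \left(4 + d\right)^{2}$)
$b = -84474$ ($b = 9 \left(-9386\right) = -84474$)
$\frac{1}{b + T{\left(130 - 21 \right)}} = \frac{1}{-84474 - \left(5 - \left(4 + \left(130 - 21\right)\right)^{2}\right)} = \frac{1}{-84474 - \left(5 - \left(4 + 109\right)^{2}\right)} = \frac{1}{-84474 - \left(5 - 113^{2}\right)} = \frac{1}{-84474 + \left(-5 + 12769\right)} = \frac{1}{-84474 + 12764} = \frac{1}{-71710} = - \frac{1}{71710}$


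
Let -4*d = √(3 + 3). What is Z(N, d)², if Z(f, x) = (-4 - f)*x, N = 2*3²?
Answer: 363/2 ≈ 181.50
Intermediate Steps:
d = -√6/4 (d = -√(3 + 3)/4 = -√6/4 ≈ -0.61237)
N = 18 (N = 2*9 = 18)
Z(f, x) = x*(-4 - f)
Z(N, d)² = (-(-√6/4)*(4 + 18))² = (-1*(-√6/4)*22)² = (11*√6/2)² = 363/2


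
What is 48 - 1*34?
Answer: 14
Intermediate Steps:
48 - 1*34 = 48 - 34 = 14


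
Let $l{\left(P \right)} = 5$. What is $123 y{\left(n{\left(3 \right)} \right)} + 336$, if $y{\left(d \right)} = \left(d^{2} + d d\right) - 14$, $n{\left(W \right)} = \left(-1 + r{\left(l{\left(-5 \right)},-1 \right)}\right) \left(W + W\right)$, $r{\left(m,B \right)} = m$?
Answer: $140310$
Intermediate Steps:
$n{\left(W \right)} = 8 W$ ($n{\left(W \right)} = \left(-1 + 5\right) \left(W + W\right) = 4 \cdot 2 W = 8 W$)
$y{\left(d \right)} = -14 + 2 d^{2}$ ($y{\left(d \right)} = \left(d^{2} + d^{2}\right) - 14 = 2 d^{2} - 14 = -14 + 2 d^{2}$)
$123 y{\left(n{\left(3 \right)} \right)} + 336 = 123 \left(-14 + 2 \left(8 \cdot 3\right)^{2}\right) + 336 = 123 \left(-14 + 2 \cdot 24^{2}\right) + 336 = 123 \left(-14 + 2 \cdot 576\right) + 336 = 123 \left(-14 + 1152\right) + 336 = 123 \cdot 1138 + 336 = 139974 + 336 = 140310$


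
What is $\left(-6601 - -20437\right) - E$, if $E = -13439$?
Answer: $27275$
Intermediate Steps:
$\left(-6601 - -20437\right) - E = \left(-6601 - -20437\right) - -13439 = \left(-6601 + 20437\right) + 13439 = 13836 + 13439 = 27275$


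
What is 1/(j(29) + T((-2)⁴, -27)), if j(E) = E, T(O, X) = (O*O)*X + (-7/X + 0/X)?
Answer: -27/185834 ≈ -0.00014529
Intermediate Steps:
T(O, X) = -7/X + X*O² (T(O, X) = O²*X + (-7/X + 0) = X*O² - 7/X = -7/X + X*O²)
1/(j(29) + T((-2)⁴, -27)) = 1/(29 + (-7/(-27) - 27*((-2)⁴)²)) = 1/(29 + (-7*(-1/27) - 27*16²)) = 1/(29 + (7/27 - 27*256)) = 1/(29 + (7/27 - 6912)) = 1/(29 - 186617/27) = 1/(-185834/27) = -27/185834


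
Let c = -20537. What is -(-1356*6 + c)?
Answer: 28673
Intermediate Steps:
-(-1356*6 + c) = -(-1356*6 - 20537) = -(-8136 - 20537) = -1*(-28673) = 28673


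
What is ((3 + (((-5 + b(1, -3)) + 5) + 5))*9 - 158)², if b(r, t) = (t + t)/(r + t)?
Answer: 3481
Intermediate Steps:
b(r, t) = 2*t/(r + t) (b(r, t) = (2*t)/(r + t) = 2*t/(r + t))
((3 + (((-5 + b(1, -3)) + 5) + 5))*9 - 158)² = ((3 + (((-5 + 2*(-3)/(1 - 3)) + 5) + 5))*9 - 158)² = ((3 + (((-5 + 2*(-3)/(-2)) + 5) + 5))*9 - 158)² = ((3 + (((-5 + 2*(-3)*(-½)) + 5) + 5))*9 - 158)² = ((3 + (((-5 + 3) + 5) + 5))*9 - 158)² = ((3 + ((-2 + 5) + 5))*9 - 158)² = ((3 + (3 + 5))*9 - 158)² = ((3 + 8)*9 - 158)² = (11*9 - 158)² = (99 - 158)² = (-59)² = 3481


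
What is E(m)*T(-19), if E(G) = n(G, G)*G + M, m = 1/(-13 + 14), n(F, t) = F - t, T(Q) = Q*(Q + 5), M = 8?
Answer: 2128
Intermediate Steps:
T(Q) = Q*(5 + Q)
m = 1 (m = 1/1 = 1)
E(G) = 8 (E(G) = (G - G)*G + 8 = 0*G + 8 = 0 + 8 = 8)
E(m)*T(-19) = 8*(-19*(5 - 19)) = 8*(-19*(-14)) = 8*266 = 2128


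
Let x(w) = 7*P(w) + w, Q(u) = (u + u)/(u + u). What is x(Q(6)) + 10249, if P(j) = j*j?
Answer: 10257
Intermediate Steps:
P(j) = j²
Q(u) = 1 (Q(u) = (2*u)/((2*u)) = (2*u)*(1/(2*u)) = 1)
x(w) = w + 7*w² (x(w) = 7*w² + w = w + 7*w²)
x(Q(6)) + 10249 = 1*(1 + 7*1) + 10249 = 1*(1 + 7) + 10249 = 1*8 + 10249 = 8 + 10249 = 10257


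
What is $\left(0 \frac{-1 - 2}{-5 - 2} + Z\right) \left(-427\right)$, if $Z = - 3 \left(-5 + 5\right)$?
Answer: $0$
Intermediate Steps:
$Z = 0$ ($Z = \left(-3\right) 0 = 0$)
$\left(0 \frac{-1 - 2}{-5 - 2} + Z\right) \left(-427\right) = \left(0 \frac{-1 - 2}{-5 - 2} + 0\right) \left(-427\right) = \left(0 \left(- \frac{3}{-7}\right) + 0\right) \left(-427\right) = \left(0 \left(\left(-3\right) \left(- \frac{1}{7}\right)\right) + 0\right) \left(-427\right) = \left(0 \cdot \frac{3}{7} + 0\right) \left(-427\right) = \left(0 + 0\right) \left(-427\right) = 0 \left(-427\right) = 0$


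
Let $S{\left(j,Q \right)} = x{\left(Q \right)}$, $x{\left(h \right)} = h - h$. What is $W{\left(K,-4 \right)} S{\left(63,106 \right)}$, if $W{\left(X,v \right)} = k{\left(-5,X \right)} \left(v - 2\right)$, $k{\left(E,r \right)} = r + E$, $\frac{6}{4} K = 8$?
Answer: $0$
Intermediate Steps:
$x{\left(h \right)} = 0$
$S{\left(j,Q \right)} = 0$
$K = \frac{16}{3}$ ($K = \frac{2}{3} \cdot 8 = \frac{16}{3} \approx 5.3333$)
$k{\left(E,r \right)} = E + r$
$W{\left(X,v \right)} = \left(-5 + X\right) \left(-2 + v\right)$ ($W{\left(X,v \right)} = \left(-5 + X\right) \left(v - 2\right) = \left(-5 + X\right) \left(-2 + v\right)$)
$W{\left(K,-4 \right)} S{\left(63,106 \right)} = \left(-5 + \frac{16}{3}\right) \left(-2 - 4\right) 0 = \frac{1}{3} \left(-6\right) 0 = \left(-2\right) 0 = 0$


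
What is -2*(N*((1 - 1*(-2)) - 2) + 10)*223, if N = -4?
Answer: -2676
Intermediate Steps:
-2*(N*((1 - 1*(-2)) - 2) + 10)*223 = -2*(-4*((1 - 1*(-2)) - 2) + 10)*223 = -2*(-4*((1 + 2) - 2) + 10)*223 = -2*(-4*(3 - 2) + 10)*223 = -2*(-4*1 + 10)*223 = -2*(-4 + 10)*223 = -2*6*223 = -12*223 = -2676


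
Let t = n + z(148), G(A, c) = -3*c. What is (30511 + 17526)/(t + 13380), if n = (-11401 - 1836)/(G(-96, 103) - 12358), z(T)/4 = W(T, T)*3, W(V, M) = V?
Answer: 608484679/191994289 ≈ 3.1693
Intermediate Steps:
z(T) = 12*T (z(T) = 4*(T*3) = 4*(3*T) = 12*T)
n = 13237/12667 (n = (-11401 - 1836)/(-3*103 - 12358) = -13237/(-309 - 12358) = -13237/(-12667) = -13237*(-1/12667) = 13237/12667 ≈ 1.0450)
t = 22509829/12667 (t = 13237/12667 + 12*148 = 13237/12667 + 1776 = 22509829/12667 ≈ 1777.0)
(30511 + 17526)/(t + 13380) = (30511 + 17526)/(22509829/12667 + 13380) = 48037/(191994289/12667) = 48037*(12667/191994289) = 608484679/191994289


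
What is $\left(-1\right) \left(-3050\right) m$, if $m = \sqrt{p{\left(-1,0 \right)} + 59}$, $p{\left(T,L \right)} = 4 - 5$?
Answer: $3050 \sqrt{58} \approx 23228.0$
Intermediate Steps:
$p{\left(T,L \right)} = -1$
$m = \sqrt{58}$ ($m = \sqrt{-1 + 59} = \sqrt{58} \approx 7.6158$)
$\left(-1\right) \left(-3050\right) m = \left(-1\right) \left(-3050\right) \sqrt{58} = 3050 \sqrt{58}$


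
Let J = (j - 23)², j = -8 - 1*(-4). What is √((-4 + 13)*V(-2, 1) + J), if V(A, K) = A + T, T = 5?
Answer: 6*√21 ≈ 27.495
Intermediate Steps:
j = -4 (j = -8 + 4 = -4)
V(A, K) = 5 + A (V(A, K) = A + 5 = 5 + A)
J = 729 (J = (-4 - 23)² = (-27)² = 729)
√((-4 + 13)*V(-2, 1) + J) = √((-4 + 13)*(5 - 2) + 729) = √(9*3 + 729) = √(27 + 729) = √756 = 6*√21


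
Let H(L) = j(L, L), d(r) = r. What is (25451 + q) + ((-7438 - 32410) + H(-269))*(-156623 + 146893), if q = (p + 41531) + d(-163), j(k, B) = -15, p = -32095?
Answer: 387901714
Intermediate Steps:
H(L) = -15
q = 9273 (q = (-32095 + 41531) - 163 = 9436 - 163 = 9273)
(25451 + q) + ((-7438 - 32410) + H(-269))*(-156623 + 146893) = (25451 + 9273) + ((-7438 - 32410) - 15)*(-156623 + 146893) = 34724 + (-39848 - 15)*(-9730) = 34724 - 39863*(-9730) = 34724 + 387866990 = 387901714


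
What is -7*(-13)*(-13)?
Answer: -1183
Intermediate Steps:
-7*(-13)*(-13) = 91*(-13) = -1183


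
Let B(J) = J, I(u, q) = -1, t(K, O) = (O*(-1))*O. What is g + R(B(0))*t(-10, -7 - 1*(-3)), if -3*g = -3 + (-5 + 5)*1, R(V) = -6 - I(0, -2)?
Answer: 81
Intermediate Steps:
t(K, O) = -O² (t(K, O) = (-O)*O = -O²)
R(V) = -5 (R(V) = -6 - 1*(-1) = -6 + 1 = -5)
g = 1 (g = -(-3 + (-5 + 5)*1)/3 = -(-3 + 0*1)/3 = -(-3 + 0)/3 = -⅓*(-3) = 1)
g + R(B(0))*t(-10, -7 - 1*(-3)) = 1 - (-5)*(-7 - 1*(-3))² = 1 - (-5)*(-7 + 3)² = 1 - (-5)*(-4)² = 1 - (-5)*16 = 1 - 5*(-16) = 1 + 80 = 81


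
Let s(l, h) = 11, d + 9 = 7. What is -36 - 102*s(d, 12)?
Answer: -1158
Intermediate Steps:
d = -2 (d = -9 + 7 = -2)
-36 - 102*s(d, 12) = -36 - 102*11 = -36 - 1122 = -1158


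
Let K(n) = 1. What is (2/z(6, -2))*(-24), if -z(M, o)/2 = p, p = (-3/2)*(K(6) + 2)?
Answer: -16/3 ≈ -5.3333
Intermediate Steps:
p = -9/2 (p = (-3/2)*(1 + 2) = -3*1/2*3 = -3/2*3 = -9/2 ≈ -4.5000)
z(M, o) = 9 (z(M, o) = -2*(-9/2) = 9)
(2/z(6, -2))*(-24) = (2/9)*(-24) = -16/3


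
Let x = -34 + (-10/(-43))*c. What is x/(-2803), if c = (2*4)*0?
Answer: 34/2803 ≈ 0.012130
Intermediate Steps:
c = 0 (c = 8*0 = 0)
x = -34 (x = -34 - 10/(-43)*0 = -34 - 10*(-1/43)*0 = -34 + (10/43)*0 = -34 + 0 = -34)
x/(-2803) = -34/(-2803) = -34*(-1/2803) = 34/2803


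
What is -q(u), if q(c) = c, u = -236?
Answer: 236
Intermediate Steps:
-q(u) = -1*(-236) = 236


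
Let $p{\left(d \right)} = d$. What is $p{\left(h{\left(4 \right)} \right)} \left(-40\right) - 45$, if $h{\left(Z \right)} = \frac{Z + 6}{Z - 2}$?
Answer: $-245$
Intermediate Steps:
$h{\left(Z \right)} = \frac{6 + Z}{-2 + Z}$
$p{\left(h{\left(4 \right)} \right)} \left(-40\right) - 45 = \frac{6 + 4}{-2 + 4} \left(-40\right) - 45 = \frac{1}{2} \cdot 10 \left(-40\right) - 45 = 5 \left(-40\right) - 45 = -200 - 45 = -245$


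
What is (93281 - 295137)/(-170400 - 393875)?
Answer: 201856/564275 ≈ 0.35773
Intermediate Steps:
(93281 - 295137)/(-170400 - 393875) = -201856/(-564275) = -201856*(-1/564275) = 201856/564275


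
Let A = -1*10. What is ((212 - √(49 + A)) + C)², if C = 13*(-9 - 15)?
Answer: (100 + √39)² ≈ 11288.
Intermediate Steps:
A = -10
C = -312 (C = 13*(-24) = -312)
((212 - √(49 + A)) + C)² = ((212 - √(49 - 10)) - 312)² = ((212 - √39) - 312)² = (-100 - √39)²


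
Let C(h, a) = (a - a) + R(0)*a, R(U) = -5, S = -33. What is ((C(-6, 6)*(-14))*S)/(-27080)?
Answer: 693/1354 ≈ 0.51182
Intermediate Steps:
C(h, a) = -5*a (C(h, a) = (a - a) - 5*a = 0 - 5*a = -5*a)
((C(-6, 6)*(-14))*S)/(-27080) = ((-5*6*(-14))*(-33))/(-27080) = (-30*(-14)*(-33))*(-1/27080) = (420*(-33))*(-1/27080) = -13860*(-1/27080) = 693/1354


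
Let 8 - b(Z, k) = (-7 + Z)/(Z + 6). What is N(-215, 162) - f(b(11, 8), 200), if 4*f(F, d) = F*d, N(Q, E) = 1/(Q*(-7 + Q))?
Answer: -315017983/811410 ≈ -388.24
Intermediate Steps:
b(Z, k) = 8 - (-7 + Z)/(6 + Z) (b(Z, k) = 8 - (-7 + Z)/(Z + 6) = 8 - (-7 + Z)/(6 + Z))
N(Q, E) = 1/(Q*(-7 + Q))
f(F, d) = F*d/4 (f(F, d) = (F*d)/4 = F*d/4)
N(-215, 162) - f(b(11, 8), 200) = 1/((-215)*(-7 - 215)) - (55 + 7*11)/(6 + 11)*200/4 = -1/215/(-222) - (55 + 77)/17*200/4 = -1/215*(-1/222) - (1/17)*132*200/4 = 1/47730 - 132*200/(4*17) = 1/47730 - 1*6600/17 = 1/47730 - 6600/17 = -315017983/811410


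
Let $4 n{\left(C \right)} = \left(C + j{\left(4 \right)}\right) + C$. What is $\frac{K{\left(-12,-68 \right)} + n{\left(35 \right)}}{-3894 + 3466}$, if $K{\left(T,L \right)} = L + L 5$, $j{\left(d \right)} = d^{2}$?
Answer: $\frac{773}{856} \approx 0.90304$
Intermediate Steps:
$K{\left(T,L \right)} = 6 L$ ($K{\left(T,L \right)} = L + 5 L = 6 L$)
$n{\left(C \right)} = 4 + \frac{C}{2}$ ($n{\left(C \right)} = \frac{\left(C + 4^{2}\right) + C}{4} = \frac{\left(C + 16\right) + C}{4} = \frac{\left(16 + C\right) + C}{4} = \frac{16 + 2 C}{4} = 4 + \frac{C}{2}$)
$\frac{K{\left(-12,-68 \right)} + n{\left(35 \right)}}{-3894 + 3466} = \frac{6 \left(-68\right) + \left(4 + \frac{1}{2} \cdot 35\right)}{-3894 + 3466} = \frac{-408 + \left(4 + \frac{35}{2}\right)}{-428} = \left(-408 + \frac{43}{2}\right) \left(- \frac{1}{428}\right) = \left(- \frac{773}{2}\right) \left(- \frac{1}{428}\right) = \frac{773}{856}$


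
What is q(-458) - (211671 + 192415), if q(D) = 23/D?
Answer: -185071411/458 ≈ -4.0409e+5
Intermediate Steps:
q(-458) - (211671 + 192415) = 23/(-458) - (211671 + 192415) = 23*(-1/458) - 1*404086 = -23/458 - 404086 = -185071411/458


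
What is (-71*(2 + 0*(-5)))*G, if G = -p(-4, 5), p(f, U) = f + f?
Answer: -1136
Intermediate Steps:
p(f, U) = 2*f
G = 8 (G = -2*(-4) = -1*(-8) = 8)
(-71*(2 + 0*(-5)))*G = -71*(2 + 0*(-5))*8 = -71*(2 + 0)*8 = -71*2*8 = -142*8 = -1136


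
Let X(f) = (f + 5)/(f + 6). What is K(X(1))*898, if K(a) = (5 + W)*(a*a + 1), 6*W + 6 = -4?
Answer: 763300/147 ≈ 5192.5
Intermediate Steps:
W = -5/3 (W = -1 + (⅙)*(-4) = -1 - ⅔ = -5/3 ≈ -1.6667)
X(f) = (5 + f)/(6 + f)
K(a) = 10/3 + 10*a²/3 (K(a) = (5 - 5/3)*(a*a + 1) = 10*(a² + 1)/3 = 10*(1 + a²)/3 = 10/3 + 10*a²/3)
K(X(1))*898 = (10/3 + 10*((5 + 1)/(6 + 1))²/3)*898 = (10/3 + 10*(6/7)²/3)*898 = (10/3 + (10/3)*(36/49))*898 = (10/3 + 120/49)*898 = (850/147)*898 = 763300/147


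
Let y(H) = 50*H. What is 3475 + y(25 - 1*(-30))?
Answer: 6225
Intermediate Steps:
3475 + y(25 - 1*(-30)) = 3475 + 50*(25 - 1*(-30)) = 3475 + 50*(25 + 30) = 3475 + 50*55 = 3475 + 2750 = 6225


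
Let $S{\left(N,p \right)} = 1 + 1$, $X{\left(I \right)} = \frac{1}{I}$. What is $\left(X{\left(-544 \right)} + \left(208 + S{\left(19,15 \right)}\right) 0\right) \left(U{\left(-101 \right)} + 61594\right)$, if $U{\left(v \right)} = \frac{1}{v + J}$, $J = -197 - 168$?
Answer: $- \frac{28702803}{253504} \approx -113.22$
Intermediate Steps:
$J = -365$
$U{\left(v \right)} = \frac{1}{-365 + v}$ ($U{\left(v \right)} = \frac{1}{v - 365} = \frac{1}{-365 + v}$)
$S{\left(N,p \right)} = 2$
$\left(X{\left(-544 \right)} + \left(208 + S{\left(19,15 \right)}\right) 0\right) \left(U{\left(-101 \right)} + 61594\right) = \left(\frac{1}{-544} + \left(208 + 2\right) 0\right) \left(\frac{1}{-365 - 101} + 61594\right) = \left(- \frac{1}{544} + 210 \cdot 0\right) \left(\frac{1}{-466} + 61594\right) = \left(- \frac{1}{544} + 0\right) \left(- \frac{1}{466} + 61594\right) = \left(- \frac{1}{544}\right) \frac{28702803}{466} = - \frac{28702803}{253504}$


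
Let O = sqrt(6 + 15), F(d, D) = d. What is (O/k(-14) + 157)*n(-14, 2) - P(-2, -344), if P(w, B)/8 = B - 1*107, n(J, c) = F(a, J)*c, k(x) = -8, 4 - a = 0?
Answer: 4864 - sqrt(21) ≈ 4859.4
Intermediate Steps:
a = 4 (a = 4 - 1*0 = 4 + 0 = 4)
n(J, c) = 4*c
O = sqrt(21) ≈ 4.5826
P(w, B) = -856 + 8*B (P(w, B) = 8*(B - 1*107) = 8*(B - 107) = 8*(-107 + B) = -856 + 8*B)
(O/k(-14) + 157)*n(-14, 2) - P(-2, -344) = (sqrt(21)/(-8) + 157)*(4*2) - (-856 + 8*(-344)) = (sqrt(21)*(-1/8) + 157)*8 - (-856 - 2752) = (-sqrt(21)/8 + 157)*8 - 1*(-3608) = (157 - sqrt(21)/8)*8 + 3608 = (1256 - sqrt(21)) + 3608 = 4864 - sqrt(21)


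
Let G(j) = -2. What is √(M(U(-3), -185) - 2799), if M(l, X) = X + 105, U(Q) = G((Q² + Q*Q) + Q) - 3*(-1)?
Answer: I*√2879 ≈ 53.656*I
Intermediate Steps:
U(Q) = 1 (U(Q) = -2 - 3*(-1) = -2 + 3 = 1)
M(l, X) = 105 + X
√(M(U(-3), -185) - 2799) = √((105 - 185) - 2799) = √(-80 - 2799) = √(-2879) = I*√2879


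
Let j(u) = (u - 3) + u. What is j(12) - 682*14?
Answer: -9527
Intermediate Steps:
j(u) = -3 + 2*u (j(u) = (-3 + u) + u = -3 + 2*u)
j(12) - 682*14 = (-3 + 2*12) - 682*14 = (-3 + 24) - 62*154 = 21 - 9548 = -9527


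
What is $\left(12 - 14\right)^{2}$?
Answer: $4$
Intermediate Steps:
$\left(12 - 14\right)^{2} = \left(-2\right)^{2} = 4$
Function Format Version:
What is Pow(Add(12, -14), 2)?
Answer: 4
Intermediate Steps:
Pow(Add(12, -14), 2) = Pow(-2, 2) = 4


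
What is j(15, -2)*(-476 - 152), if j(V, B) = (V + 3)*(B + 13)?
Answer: -124344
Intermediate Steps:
j(V, B) = (3 + V)*(13 + B)
j(15, -2)*(-476 - 152) = (39 + 3*(-2) + 13*15 - 2*15)*(-476 - 152) = (39 - 6 + 195 - 30)*(-628) = 198*(-628) = -124344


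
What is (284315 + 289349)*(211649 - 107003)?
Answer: 60031642944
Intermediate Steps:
(284315 + 289349)*(211649 - 107003) = 573664*104646 = 60031642944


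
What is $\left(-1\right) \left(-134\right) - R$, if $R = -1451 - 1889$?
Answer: $3474$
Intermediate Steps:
$R = -3340$ ($R = -1451 - 1889 = -3340$)
$\left(-1\right) \left(-134\right) - R = \left(-1\right) \left(-134\right) - -3340 = 134 + 3340 = 3474$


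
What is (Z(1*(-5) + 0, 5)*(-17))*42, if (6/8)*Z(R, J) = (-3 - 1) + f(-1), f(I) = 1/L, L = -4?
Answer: 4046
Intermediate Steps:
f(I) = -1/4 (f(I) = 1/(-4) = -1/4)
Z(R, J) = -17/3 (Z(R, J) = 4*((-3 - 1) - 1/4)/3 = 4*(-4 - 1/4)/3 = (4/3)*(-17/4) = -17/3)
(Z(1*(-5) + 0, 5)*(-17))*42 = -17/3*(-17)*42 = (289/3)*42 = 4046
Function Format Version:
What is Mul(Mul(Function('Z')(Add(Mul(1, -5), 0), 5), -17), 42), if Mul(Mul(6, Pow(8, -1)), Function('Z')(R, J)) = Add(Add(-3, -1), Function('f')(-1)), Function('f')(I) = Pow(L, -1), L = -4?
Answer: 4046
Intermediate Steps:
Function('f')(I) = Rational(-1, 4) (Function('f')(I) = Pow(-4, -1) = Rational(-1, 4))
Function('Z')(R, J) = Rational(-17, 3) (Function('Z')(R, J) = Mul(Rational(4, 3), Add(Add(-3, -1), Rational(-1, 4))) = Mul(Rational(4, 3), Add(-4, Rational(-1, 4))) = Mul(Rational(4, 3), Rational(-17, 4)) = Rational(-17, 3))
Mul(Mul(Function('Z')(Add(Mul(1, -5), 0), 5), -17), 42) = Mul(Mul(Rational(-17, 3), -17), 42) = Mul(Rational(289, 3), 42) = 4046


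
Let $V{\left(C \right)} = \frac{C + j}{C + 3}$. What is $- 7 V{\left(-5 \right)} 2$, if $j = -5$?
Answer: $-70$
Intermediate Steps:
$V{\left(C \right)} = \frac{-5 + C}{3 + C}$ ($V{\left(C \right)} = \frac{C - 5}{C + 3} = \frac{-5 + C}{3 + C}$)
$- 7 V{\left(-5 \right)} 2 = - 7 \frac{-5 - 5}{3 - 5} \cdot 2 = - 7 \frac{1}{-2} \left(-10\right) 2 = - 7 \left(\left(- \frac{1}{2}\right) \left(-10\right)\right) 2 = \left(-7\right) 5 \cdot 2 = \left(-35\right) 2 = -70$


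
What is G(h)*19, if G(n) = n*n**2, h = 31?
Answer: 566029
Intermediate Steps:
G(n) = n**3
G(h)*19 = 31**3*19 = 29791*19 = 566029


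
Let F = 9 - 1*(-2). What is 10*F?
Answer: 110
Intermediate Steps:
F = 11 (F = 9 + 2 = 11)
10*F = 10*11 = 110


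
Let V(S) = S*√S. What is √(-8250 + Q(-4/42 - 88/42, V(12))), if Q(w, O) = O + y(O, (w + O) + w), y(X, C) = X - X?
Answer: √(-8250 + 24*√3) ≈ 90.6*I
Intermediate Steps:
V(S) = S^(3/2)
y(X, C) = 0
Q(w, O) = O (Q(w, O) = O + 0 = O)
√(-8250 + Q(-4/42 - 88/42, V(12))) = √(-8250 + 12^(3/2)) = √(-8250 + 24*√3)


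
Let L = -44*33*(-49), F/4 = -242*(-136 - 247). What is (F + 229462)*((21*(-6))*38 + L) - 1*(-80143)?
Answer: 39829750303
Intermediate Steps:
F = 370744 (F = 4*(-242*(-136 - 247)) = 4*(-242*(-383)) = 4*92686 = 370744)
L = 71148 (L = -1452*(-49) = 71148)
(F + 229462)*((21*(-6))*38 + L) - 1*(-80143) = (370744 + 229462)*((21*(-6))*38 + 71148) - 1*(-80143) = 600206*(-126*38 + 71148) + 80143 = 600206*(-4788 + 71148) + 80143 = 600206*66360 + 80143 = 39829670160 + 80143 = 39829750303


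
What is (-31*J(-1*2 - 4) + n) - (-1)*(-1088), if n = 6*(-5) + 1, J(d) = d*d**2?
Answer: 5579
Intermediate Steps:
J(d) = d**3
n = -29 (n = -30 + 1 = -29)
(-31*J(-1*2 - 4) + n) - (-1)*(-1088) = (-31*(-1*2 - 4)**3 - 29) - (-1)*(-1088) = (-31*(-2 - 4)**3 - 29) - 1*1088 = (-31*(-6)**3 - 29) - 1088 = (-31*(-216) - 29) - 1088 = (6696 - 29) - 1088 = 6667 - 1088 = 5579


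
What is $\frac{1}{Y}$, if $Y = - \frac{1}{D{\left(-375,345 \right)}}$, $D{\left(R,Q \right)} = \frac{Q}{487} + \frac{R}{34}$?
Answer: $\frac{170895}{16558} \approx 10.321$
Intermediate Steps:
$D{\left(R,Q \right)} = \frac{R}{34} + \frac{Q}{487}$ ($D{\left(R,Q \right)} = Q \frac{1}{487} + R \frac{1}{34} = \frac{Q}{487} + \frac{R}{34} = \frac{R}{34} + \frac{Q}{487}$)
$Y = \frac{16558}{170895}$ ($Y = - \frac{1}{\frac{1}{34} \left(-375\right) + \frac{1}{487} \cdot 345} = - \frac{1}{- \frac{375}{34} + \frac{345}{487}} = - \frac{1}{- \frac{170895}{16558}} = \left(-1\right) \left(- \frac{16558}{170895}\right) = \frac{16558}{170895} \approx 0.09689$)
$\frac{1}{Y} = \frac{1}{\frac{16558}{170895}} = \frac{170895}{16558}$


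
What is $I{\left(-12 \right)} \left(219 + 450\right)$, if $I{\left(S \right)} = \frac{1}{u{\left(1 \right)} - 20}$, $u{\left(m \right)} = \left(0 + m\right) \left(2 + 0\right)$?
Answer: $- \frac{223}{6} \approx -37.167$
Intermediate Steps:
$u{\left(m \right)} = 2 m$ ($u{\left(m \right)} = m 2 = 2 m$)
$I{\left(S \right)} = - \frac{1}{18}$ ($I{\left(S \right)} = \frac{1}{2 \cdot 1 - 20} = \frac{1}{2 - 20} = \frac{1}{-18} = - \frac{1}{18}$)
$I{\left(-12 \right)} \left(219 + 450\right) = - \frac{219 + 450}{18} = \left(- \frac{1}{18}\right) 669 = - \frac{223}{6}$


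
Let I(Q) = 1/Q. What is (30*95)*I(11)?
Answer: 2850/11 ≈ 259.09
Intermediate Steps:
(30*95)*I(11) = (30*95)/11 = 2850*(1/11) = 2850/11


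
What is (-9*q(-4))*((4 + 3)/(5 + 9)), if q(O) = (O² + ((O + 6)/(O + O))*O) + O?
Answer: -117/2 ≈ -58.500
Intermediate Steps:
q(O) = 3 + O² + 3*O/2 (q(O) = (O² + ((6 + O)/((2*O)))*O) + O = (O² + ((6 + O)*(1/(2*O)))*O) + O = (O² + ((6 + O)/(2*O))*O) + O = (O² + (3 + O/2)) + O = (3 + O² + O/2) + O = 3 + O² + 3*O/2)
(-9*q(-4))*((4 + 3)/(5 + 9)) = (-9*(3 + (-4)² + (3/2)*(-4)))*((4 + 3)/(5 + 9)) = (-9*(3 + 16 - 6))*(7/14) = (-9*13)*(7*(1/14)) = -117*½ = -117/2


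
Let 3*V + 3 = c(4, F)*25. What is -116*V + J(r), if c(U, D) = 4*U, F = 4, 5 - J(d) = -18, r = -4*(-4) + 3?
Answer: -45983/3 ≈ -15328.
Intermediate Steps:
r = 19 (r = 16 + 3 = 19)
J(d) = 23 (J(d) = 5 - 1*(-18) = 5 + 18 = 23)
V = 397/3 (V = -1 + ((4*4)*25)/3 = -1 + (16*25)/3 = -1 + (⅓)*400 = -1 + 400/3 = 397/3 ≈ 132.33)
-116*V + J(r) = -116*397/3 + 23 = -46052/3 + 23 = -45983/3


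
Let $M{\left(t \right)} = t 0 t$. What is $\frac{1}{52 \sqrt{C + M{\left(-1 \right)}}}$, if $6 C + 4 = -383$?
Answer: $- \frac{i \sqrt{258}}{6708} \approx - 0.0023945 i$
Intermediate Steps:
$C = - \frac{129}{2}$ ($C = - \frac{2}{3} + \frac{1}{6} \left(-383\right) = - \frac{2}{3} - \frac{383}{6} = - \frac{129}{2} \approx -64.5$)
$M{\left(t \right)} = 0$ ($M{\left(t \right)} = 0 t = 0$)
$\frac{1}{52 \sqrt{C + M{\left(-1 \right)}}} = \frac{1}{52 \sqrt{- \frac{129}{2} + 0}} = \frac{1}{52 \sqrt{- \frac{129}{2}}} = \frac{1}{52 \frac{i \sqrt{258}}{2}} = \frac{1}{26 i \sqrt{258}} = - \frac{i \sqrt{258}}{6708}$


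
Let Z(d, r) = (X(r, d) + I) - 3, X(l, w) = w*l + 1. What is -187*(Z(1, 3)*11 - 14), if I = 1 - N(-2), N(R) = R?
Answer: -5610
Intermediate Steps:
I = 3 (I = 1 - 1*(-2) = 1 + 2 = 3)
X(l, w) = 1 + l*w (X(l, w) = l*w + 1 = 1 + l*w)
Z(d, r) = 1 + d*r (Z(d, r) = ((1 + r*d) + 3) - 3 = ((1 + d*r) + 3) - 3 = (4 + d*r) - 3 = 1 + d*r)
-187*(Z(1, 3)*11 - 14) = -187*((1 + 1*3)*11 - 14) = -187*((1 + 3)*11 - 14) = -187*(4*11 - 14) = -187*(44 - 14) = -187*30 = -5610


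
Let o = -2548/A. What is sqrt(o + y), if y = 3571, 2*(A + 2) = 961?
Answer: sqrt(3265619907)/957 ≈ 59.713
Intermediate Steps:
A = 957/2 (A = -2 + (1/2)*961 = -2 + 961/2 = 957/2 ≈ 478.50)
o = -5096/957 (o = -2548/957/2 = -2548*2/957 = -5096/957 ≈ -5.3250)
sqrt(o + y) = sqrt(-5096/957 + 3571) = sqrt(3412351/957) = sqrt(3265619907)/957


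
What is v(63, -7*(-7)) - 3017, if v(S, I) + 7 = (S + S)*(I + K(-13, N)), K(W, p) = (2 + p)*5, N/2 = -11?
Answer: -9450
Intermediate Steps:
N = -22 (N = 2*(-11) = -22)
K(W, p) = 10 + 5*p
v(S, I) = -7 + 2*S*(-100 + I) (v(S, I) = -7 + (S + S)*(I + (10 + 5*(-22))) = -7 + (2*S)*(I + (10 - 110)) = -7 + (2*S)*(I - 100) = -7 + (2*S)*(-100 + I) = -7 + 2*S*(-100 + I))
v(63, -7*(-7)) - 3017 = (-7 - 200*63 + 2*(-7*(-7))*63) - 3017 = (-7 - 12600 + 2*49*63) - 3017 = (-7 - 12600 + 6174) - 3017 = -6433 - 3017 = -9450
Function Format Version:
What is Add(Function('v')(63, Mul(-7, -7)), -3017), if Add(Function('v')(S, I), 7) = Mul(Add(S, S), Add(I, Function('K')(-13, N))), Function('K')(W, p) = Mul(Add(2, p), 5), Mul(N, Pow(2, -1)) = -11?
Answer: -9450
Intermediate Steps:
N = -22 (N = Mul(2, -11) = -22)
Function('K')(W, p) = Add(10, Mul(5, p))
Function('v')(S, I) = Add(-7, Mul(2, S, Add(-100, I))) (Function('v')(S, I) = Add(-7, Mul(Add(S, S), Add(I, Add(10, Mul(5, -22))))) = Add(-7, Mul(Mul(2, S), Add(I, Add(10, -110)))) = Add(-7, Mul(Mul(2, S), Add(I, -100))) = Add(-7, Mul(Mul(2, S), Add(-100, I))) = Add(-7, Mul(2, S, Add(-100, I))))
Add(Function('v')(63, Mul(-7, -7)), -3017) = Add(Add(-7, Mul(-200, 63), Mul(2, Mul(-7, -7), 63)), -3017) = Add(Add(-7, -12600, Mul(2, 49, 63)), -3017) = Add(Add(-7, -12600, 6174), -3017) = Add(-6433, -3017) = -9450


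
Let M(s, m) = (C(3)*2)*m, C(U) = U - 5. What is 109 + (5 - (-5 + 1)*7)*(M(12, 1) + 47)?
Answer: 1528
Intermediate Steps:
C(U) = -5 + U
M(s, m) = -4*m (M(s, m) = ((-5 + 3)*2)*m = (-2*2)*m = -4*m)
109 + (5 - (-5 + 1)*7)*(M(12, 1) + 47) = 109 + (5 - (-5 + 1)*7)*(-4*1 + 47) = 109 + (5 - 1*(-4)*7)*(-4 + 47) = 109 + (5 + 4*7)*43 = 109 + (5 + 28)*43 = 109 + 33*43 = 109 + 1419 = 1528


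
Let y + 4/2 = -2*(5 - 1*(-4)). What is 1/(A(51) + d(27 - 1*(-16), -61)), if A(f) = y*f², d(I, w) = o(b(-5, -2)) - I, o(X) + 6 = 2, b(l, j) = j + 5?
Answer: -1/52067 ≈ -1.9206e-5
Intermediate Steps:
b(l, j) = 5 + j
o(X) = -4 (o(X) = -6 + 2 = -4)
y = -20 (y = -2 - 2*(5 - 1*(-4)) = -2 - 2*(5 + 4) = -2 - 2*9 = -2 - 18 = -20)
d(I, w) = -4 - I
A(f) = -20*f²
1/(A(51) + d(27 - 1*(-16), -61)) = 1/(-20*51² + (-4 - (27 - 1*(-16)))) = 1/(-20*2601 + (-4 - (27 + 16))) = 1/(-52020 + (-4 - 1*43)) = 1/(-52020 + (-4 - 43)) = 1/(-52020 - 47) = 1/(-52067) = -1/52067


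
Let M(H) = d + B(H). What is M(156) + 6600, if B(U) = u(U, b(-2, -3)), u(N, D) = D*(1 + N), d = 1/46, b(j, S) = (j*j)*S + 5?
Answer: 253047/46 ≈ 5501.0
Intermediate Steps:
b(j, S) = 5 + S*j² (b(j, S) = j²*S + 5 = S*j² + 5 = 5 + S*j²)
d = 1/46 ≈ 0.021739
B(U) = -7 - 7*U (B(U) = (5 - 3*(-2)²)*(1 + U) = (5 - 3*4)*(1 + U) = (5 - 12)*(1 + U) = -7*(1 + U) = -7 - 7*U)
M(H) = -321/46 - 7*H (M(H) = 1/46 + (-7 - 7*H) = -321/46 - 7*H)
M(156) + 6600 = (-321/46 - 7*156) + 6600 = (-321/46 - 1092) + 6600 = -50553/46 + 6600 = 253047/46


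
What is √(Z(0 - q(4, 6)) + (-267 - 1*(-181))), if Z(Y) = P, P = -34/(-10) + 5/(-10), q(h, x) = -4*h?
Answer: I*√8310/10 ≈ 9.1159*I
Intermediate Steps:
P = 29/10 (P = -34*(-⅒) + 5*(-⅒) = 17/5 - ½ = 29/10 ≈ 2.9000)
Z(Y) = 29/10
√(Z(0 - q(4, 6)) + (-267 - 1*(-181))) = √(29/10 + (-267 - 1*(-181))) = √(29/10 + (-267 + 181)) = √(29/10 - 86) = √(-831/10) = I*√8310/10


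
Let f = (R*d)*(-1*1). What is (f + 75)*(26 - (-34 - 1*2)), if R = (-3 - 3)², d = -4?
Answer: 13578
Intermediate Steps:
R = 36 (R = (-6)² = 36)
f = 144 (f = (36*(-4))*(-1*1) = -144*(-1) = 144)
(f + 75)*(26 - (-34 - 1*2)) = (144 + 75)*(26 - (-34 - 1*2)) = 219*(26 - (-34 - 2)) = 219*(26 - 1*(-36)) = 219*(26 + 36) = 219*62 = 13578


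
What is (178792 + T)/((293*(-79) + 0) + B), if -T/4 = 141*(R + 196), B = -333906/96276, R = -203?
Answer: -2932246040/371472413 ≈ -7.8936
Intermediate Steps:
B = -55651/16046 (B = -333906*1/96276 = -55651/16046 ≈ -3.4682)
T = 3948 (T = -564*(-203 + 196) = -564*(-7) = -4*(-987) = 3948)
(178792 + T)/((293*(-79) + 0) + B) = (178792 + 3948)/((293*(-79) + 0) - 55651/16046) = 182740/((-23147 + 0) - 55651/16046) = 182740/(-23147 - 55651/16046) = 182740/(-371472413/16046) = 182740*(-16046/371472413) = -2932246040/371472413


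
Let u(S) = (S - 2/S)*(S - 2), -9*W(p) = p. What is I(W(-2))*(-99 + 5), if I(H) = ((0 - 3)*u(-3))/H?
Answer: 14805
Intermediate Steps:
W(p) = -p/9
u(S) = (-2 + S)*(S - 2/S) (u(S) = (S - 2/S)*(-2 + S) = (-2 + S)*(S - 2/S))
I(H) = -35/H (I(H) = ((0 - 3)*(-2 + (-3)² - 2*(-3) + 4/(-3)))/H = (-3*(-2 + 9 + 6 + 4*(-⅓)))/H = (-3*(-2 + 9 + 6 - 4/3))/H = (-3*35/3)/H = -35/H)
I(W(-2))*(-99 + 5) = (-35/((-⅑*(-2))))*(-99 + 5) = -35/2/9*(-94) = -35*9/2*(-94) = -315/2*(-94) = 14805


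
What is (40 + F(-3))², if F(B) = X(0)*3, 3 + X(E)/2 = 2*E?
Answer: 484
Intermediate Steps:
X(E) = -6 + 4*E (X(E) = -6 + 2*(2*E) = -6 + 4*E)
F(B) = -18 (F(B) = (-6 + 4*0)*3 = (-6 + 0)*3 = -6*3 = -18)
(40 + F(-3))² = (40 - 18)² = 22² = 484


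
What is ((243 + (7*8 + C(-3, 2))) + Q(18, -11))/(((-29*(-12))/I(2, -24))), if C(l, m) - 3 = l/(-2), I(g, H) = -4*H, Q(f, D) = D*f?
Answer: 844/29 ≈ 29.103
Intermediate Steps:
C(l, m) = 3 - l/2 (C(l, m) = 3 + l/(-2) = 3 + l*(-½) = 3 - l/2)
((243 + (7*8 + C(-3, 2))) + Q(18, -11))/(((-29*(-12))/I(2, -24))) = ((243 + (7*8 + (3 - ½*(-3)))) - 11*18)/(((-29*(-12))/((-4*(-24))))) = ((243 + (56 + (3 + 3/2))) - 198)/((348/96)) = ((243 + (56 + 9/2)) - 198)/((348*(1/96))) = ((243 + 121/2) - 198)/(29/8) = (607/2 - 198)*(8/29) = (211/2)*(8/29) = 844/29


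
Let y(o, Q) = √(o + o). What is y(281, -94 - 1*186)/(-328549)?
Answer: -√562/328549 ≈ -7.2155e-5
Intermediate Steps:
y(o, Q) = √2*√o (y(o, Q) = √(2*o) = √2*√o)
y(281, -94 - 1*186)/(-328549) = (√2*√281)/(-328549) = √562*(-1/328549) = -√562/328549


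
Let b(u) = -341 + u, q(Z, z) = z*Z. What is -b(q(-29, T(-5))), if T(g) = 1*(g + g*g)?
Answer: 921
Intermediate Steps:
T(g) = g + g² (T(g) = 1*(g + g²) = g + g²)
q(Z, z) = Z*z
-b(q(-29, T(-5))) = -(-341 - (-145)*(1 - 5)) = -(-341 - (-145)*(-4)) = -(-341 - 29*20) = -(-341 - 580) = -1*(-921) = 921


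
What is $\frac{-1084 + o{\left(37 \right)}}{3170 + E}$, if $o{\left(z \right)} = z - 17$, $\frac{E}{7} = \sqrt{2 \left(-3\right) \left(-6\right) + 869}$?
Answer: $- \frac{674576}{2000911} + \frac{7448 \sqrt{905}}{10004555} \approx -0.31474$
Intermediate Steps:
$E = 7 \sqrt{905}$ ($E = 7 \sqrt{2 \left(-3\right) \left(-6\right) + 869} = 7 \sqrt{\left(-6\right) \left(-6\right) + 869} = 7 \sqrt{36 + 869} = 7 \sqrt{905} \approx 210.58$)
$o{\left(z \right)} = -17 + z$ ($o{\left(z \right)} = z - 17 = -17 + z$)
$\frac{-1084 + o{\left(37 \right)}}{3170 + E} = \frac{-1084 + \left(-17 + 37\right)}{3170 + 7 \sqrt{905}} = \frac{-1084 + 20}{3170 + 7 \sqrt{905}} = - \frac{1064}{3170 + 7 \sqrt{905}}$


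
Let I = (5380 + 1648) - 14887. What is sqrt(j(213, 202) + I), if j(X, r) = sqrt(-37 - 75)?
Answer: sqrt(-7859 + 4*I*sqrt(7)) ≈ 0.0597 + 88.651*I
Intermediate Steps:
j(X, r) = 4*I*sqrt(7) (j(X, r) = sqrt(-112) = 4*I*sqrt(7))
I = -7859 (I = 7028 - 14887 = -7859)
sqrt(j(213, 202) + I) = sqrt(4*I*sqrt(7) - 7859) = sqrt(-7859 + 4*I*sqrt(7))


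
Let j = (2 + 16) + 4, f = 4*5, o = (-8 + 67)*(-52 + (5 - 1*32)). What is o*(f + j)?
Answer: -195762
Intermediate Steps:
o = -4661 (o = 59*(-52 + (5 - 32)) = 59*(-52 - 27) = 59*(-79) = -4661)
f = 20
j = 22 (j = 18 + 4 = 22)
o*(f + j) = -4661*(20 + 22) = -4661*42 = -195762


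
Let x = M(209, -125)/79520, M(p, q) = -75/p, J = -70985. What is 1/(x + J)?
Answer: -3323936/235949596975 ≈ -1.4087e-5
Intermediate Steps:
x = -15/3323936 (x = -75/209/79520 = -75*1/209*(1/79520) = -75/209*1/79520 = -15/3323936 ≈ -4.5127e-6)
1/(x + J) = 1/(-15/3323936 - 70985) = 1/(-235949596975/3323936) = -3323936/235949596975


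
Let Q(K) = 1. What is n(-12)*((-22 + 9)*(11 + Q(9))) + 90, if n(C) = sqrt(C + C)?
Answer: 90 - 312*I*sqrt(6) ≈ 90.0 - 764.24*I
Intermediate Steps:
n(C) = sqrt(2)*sqrt(C) (n(C) = sqrt(2*C) = sqrt(2)*sqrt(C))
n(-12)*((-22 + 9)*(11 + Q(9))) + 90 = (sqrt(2)*sqrt(-12))*((-22 + 9)*(11 + 1)) + 90 = (sqrt(2)*(2*I*sqrt(3)))*(-13*12) + 90 = (2*I*sqrt(6))*(-156) + 90 = -312*I*sqrt(6) + 90 = 90 - 312*I*sqrt(6)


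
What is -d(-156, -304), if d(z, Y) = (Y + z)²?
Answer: -211600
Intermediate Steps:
-d(-156, -304) = -(-304 - 156)² = -1*(-460)² = -1*211600 = -211600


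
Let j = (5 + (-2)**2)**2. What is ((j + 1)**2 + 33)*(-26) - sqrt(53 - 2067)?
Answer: -175682 - I*sqrt(2014) ≈ -1.7568e+5 - 44.878*I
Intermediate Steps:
j = 81 (j = (5 + 4)**2 = 9**2 = 81)
((j + 1)**2 + 33)*(-26) - sqrt(53 - 2067) = ((81 + 1)**2 + 33)*(-26) - sqrt(53 - 2067) = (82**2 + 33)*(-26) - sqrt(-2014) = (6724 + 33)*(-26) - I*sqrt(2014) = 6757*(-26) - I*sqrt(2014) = -175682 - I*sqrt(2014)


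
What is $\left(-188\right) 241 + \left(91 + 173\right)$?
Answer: $-45044$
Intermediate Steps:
$\left(-188\right) 241 + \left(91 + 173\right) = -45308 + 264 = -45044$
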